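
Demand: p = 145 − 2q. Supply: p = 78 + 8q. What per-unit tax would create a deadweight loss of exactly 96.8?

44

Competitive equilibrium: 145 − 2q = 78 + 8q → q* = 6.7, p* = 131.6.
A tax t gives Δq = t/10 and wedge t, so DWL = t²/20.
t²/20 = 96.8 → t² = 1936 → t = 44.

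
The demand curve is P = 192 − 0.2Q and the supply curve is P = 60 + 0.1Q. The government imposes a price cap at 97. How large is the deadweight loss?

Competitive equilibrium: 192 − 0.2Q = 60 + 0.1Q → Q* = 440, P* = 104.
At the ceiling P = 97, quantity supplied = (97 − 60)/0.1 = 370.
Willingness to pay at Q' = 370: 192 − 0.2·370 = 118.
ΔQ = 440 − 370 = 70; wedge = 118 − 97 = 21.
Welfare loss = ½ × 70 × 21 = 735.

735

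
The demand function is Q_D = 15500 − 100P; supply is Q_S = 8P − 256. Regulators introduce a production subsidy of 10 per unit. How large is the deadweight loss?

In inverse form: demand P = 155 − 0.01Q, supply P = 32 + 0.125Q.
Competitive equilibrium: 155 − 0.01Q = 32 + 0.125Q → Q* = 911.1111, P* = 145.8889.
The subsidy lowers effective supply by 10: P = 22 + 0.125Q.
New quantity: 155 − 0.01Q = 22 + 0.125Q → Q' = 985.1852.
Overproduction ΔQ = 985.1852 − 911.1111 = 74.0741; wedge = subsidy = 10.
Welfare loss = ½ × 74.0741 × 10 = 370.37.

370.37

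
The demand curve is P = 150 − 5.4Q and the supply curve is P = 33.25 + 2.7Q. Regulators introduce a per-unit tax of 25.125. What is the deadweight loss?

Competitive equilibrium: 150 − 5.4Q = 33.25 + 2.7Q → Q* = 14.4136, P* = 72.1667.
With the tax, the buyer price exceeds the seller price by 25.125: (150 − 5.4Q) − (33.25 + 2.7Q) = 25.125 → Q' = 11.3117.
ΔQ = 14.4136 − 11.3117 = 3.1019; the wedge equals the tax, 25.125.
DWL = ½ × 3.1019 × 25.125 = 38.97.

38.97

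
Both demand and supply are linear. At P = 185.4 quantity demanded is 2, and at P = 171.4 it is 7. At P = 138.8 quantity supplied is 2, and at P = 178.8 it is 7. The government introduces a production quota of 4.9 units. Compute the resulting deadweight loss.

Demand slope = (171.4 − 185.4)/(7 − 2) = −2.8, so P = 191 − 2.8Q.
Supply slope = (178.8 − 138.8)/(7 − 2) = 8, so P = 122.8 + 8Q.
Competitive equilibrium: 191 − 2.8Q = 122.8 + 8Q → Q* = 6.3148, P* = 173.3185.
At Q = 4.9: demand price = 191 − 2.8·4.9 = 177.28; supply price = 122.8 + 8·4.9 = 162.
ΔQ = 6.3148 − 4.9 = 1.4148; wedge = 177.28 − 162 = 15.28.
Welfare loss = ½ × 1.4148 × 15.28 = 10.81.

10.81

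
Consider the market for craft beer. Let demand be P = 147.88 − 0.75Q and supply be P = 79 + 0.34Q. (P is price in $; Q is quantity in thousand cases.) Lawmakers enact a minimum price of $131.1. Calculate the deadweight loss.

Competitive equilibrium: 147.88 − 0.75Q = 79 + 0.34Q → Q* = 63.1927, P* = 100.4855.
At the floor P = 131.1, quantity demanded = (147.88 − 131.1)/0.75 = 22.3733.
Sellers' marginal cost at Q' = 22.3733: 79 + 0.34·22.3733 = 86.6069.
ΔQ = 63.1927 − 22.3733 = 40.8194; wedge = 131.1 − 86.6069 = 44.4931.
The triangle = ½ × 40.8194 × 44.4931 = $908.09 thousand.

$908.09 thousand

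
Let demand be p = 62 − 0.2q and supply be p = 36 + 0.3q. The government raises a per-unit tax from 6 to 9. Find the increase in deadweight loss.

Competitive equilibrium: 62 − 0.2q = 36 + 0.3q → q* = 52, p* = 51.6.
For a per-unit tax t: Δq = t/0.5, so DWL = ½·t·(t/0.5) = t²/1.
At t = 6: DWL = 36. At t = 9: DWL = 81.
Increase = 81 − 36 = 45.

45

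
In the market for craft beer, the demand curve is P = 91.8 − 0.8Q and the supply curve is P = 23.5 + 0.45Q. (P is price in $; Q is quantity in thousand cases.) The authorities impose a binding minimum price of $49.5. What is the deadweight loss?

Competitive equilibrium: 91.8 − 0.8Q = 23.5 + 0.45Q → Q* = 54.64, P* = 48.088.
At the floor P = 49.5, quantity demanded = (91.8 − 49.5)/0.8 = 52.875.
Sellers' marginal cost at Q' = 52.875: 23.5 + 0.45·52.875 = 47.2938.
ΔQ = 54.64 − 52.875 = 1.765; wedge = 49.5 − 47.2938 = 2.2062.
The triangle = ½ × 1.765 × 2.2062 = $1.95 thousand.

$1.95 thousand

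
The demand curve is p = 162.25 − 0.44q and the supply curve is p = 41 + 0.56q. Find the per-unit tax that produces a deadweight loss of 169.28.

Competitive equilibrium: 162.25 − 0.44q = 41 + 0.56q → q* = 121.25, p* = 108.9.
A tax t gives Δq = t/1 and wedge t, so DWL = t²/2.
t²/2 = 169.28 → t² = 338.56 → t = 18.4.

18.4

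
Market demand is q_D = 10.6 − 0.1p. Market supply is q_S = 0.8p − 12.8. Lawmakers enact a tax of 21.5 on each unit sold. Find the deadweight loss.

20.54

In inverse form: demand p = 106 − 10q, supply p = 16 + 1.25q.
Competitive equilibrium: 106 − 10q = 16 + 1.25q → q* = 8, p* = 26.
With the tax, the buyer price exceeds the seller price by 21.5: (106 − 10q) − (16 + 1.25q) = 21.5 → q' = 6.0889.
Δq = 8 − 6.0889 = 1.9111; the wedge equals the tax, 21.5.
Welfare loss = ½ × 1.9111 × 21.5 = 20.54.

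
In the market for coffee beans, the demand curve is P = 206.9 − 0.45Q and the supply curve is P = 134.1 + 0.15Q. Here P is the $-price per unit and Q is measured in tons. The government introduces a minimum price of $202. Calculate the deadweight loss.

Competitive equilibrium: 206.9 − 0.45Q = 134.1 + 0.15Q → Q* = 121.3333, P* = 152.3.
At the floor P = 202, quantity demanded = (206.9 − 202)/0.45 = 10.8889.
Sellers' marginal cost at Q' = 10.8889: 134.1 + 0.15·10.8889 = 135.7333.
ΔQ = 121.3333 − 10.8889 = 110.4444; wedge = 202 − 135.7333 = 66.2667.
Welfare loss = ½ × 110.4444 × 66.2667 = $3659.39.

$3659.39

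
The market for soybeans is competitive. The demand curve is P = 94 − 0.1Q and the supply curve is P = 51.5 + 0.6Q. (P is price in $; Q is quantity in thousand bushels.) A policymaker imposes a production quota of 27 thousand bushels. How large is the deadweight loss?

$397.83 thousand

Competitive equilibrium: 94 − 0.1Q = 51.5 + 0.6Q → Q* = 60.7143, P* = 87.9286.
At Q = 27: demand price = 94 − 0.1·27 = 91.3; supply price = 51.5 + 0.6·27 = 67.7.
ΔQ = 60.7143 − 27 = 33.7143; wedge = 91.3 − 67.7 = 23.6.
The triangle = ½ × 33.7143 × 23.6 = $397.83 thousand.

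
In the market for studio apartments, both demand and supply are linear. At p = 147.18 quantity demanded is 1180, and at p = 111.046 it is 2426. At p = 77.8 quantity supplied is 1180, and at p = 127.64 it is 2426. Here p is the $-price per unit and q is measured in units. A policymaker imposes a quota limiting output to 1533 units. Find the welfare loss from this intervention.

$14688.92

Demand slope = (111.046 − 147.18)/(2426 − 1180) = −0.029, so p = 181.4 − 0.029q.
Supply slope = (127.64 − 77.8)/(2426 − 1180) = 0.04, so p = 30.6 + 0.04q.
Competitive equilibrium: 181.4 − 0.029q = 30.6 + 0.04q → q* = 2185.5072, p* = 118.0203.
At q = 1533: demand price = 181.4 − 0.029·1533 = 136.943; supply price = 30.6 + 0.04·1533 = 91.92.
Δq = 2185.5072 − 1533 = 652.5072; wedge = 136.943 − 91.92 = 45.023.
DWL = ½ × 652.5072 × 45.023 = $14688.92.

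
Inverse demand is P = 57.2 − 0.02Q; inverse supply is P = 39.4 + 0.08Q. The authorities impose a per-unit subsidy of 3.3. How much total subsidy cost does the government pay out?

696.30

Competitive equilibrium: 57.2 − 0.02Q = 39.4 + 0.08Q → Q* = 178, P* = 53.64.
The subsidy lowers effective supply by 3.3: P = 36.1 + 0.08Q.
New quantity: 57.2 − 0.02Q = 36.1 + 0.08Q → Q' = 211.
Total subsidy cost = 3.3 × 211 = 696.30.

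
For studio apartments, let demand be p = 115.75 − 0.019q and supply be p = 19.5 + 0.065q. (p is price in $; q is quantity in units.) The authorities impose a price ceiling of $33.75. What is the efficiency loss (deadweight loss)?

$36060.88

Competitive equilibrium: 115.75 − 0.019q = 19.5 + 0.065q → q* = 1145.83333, p* = 93.97917.
At the ceiling p = 33.75, quantity supplied = (33.75 − 19.5)/0.065 = 219.23077.
Willingness to pay at q' = 219.23077: 115.75 − 0.019·219.23077 = 111.58462.
Δq = 1145.83333 − 219.23077 = 926.60256; wedge = 111.58462 − 33.75 = 77.83462.
Welfare loss = ½ × 926.60256 × 77.83462 = $36060.88.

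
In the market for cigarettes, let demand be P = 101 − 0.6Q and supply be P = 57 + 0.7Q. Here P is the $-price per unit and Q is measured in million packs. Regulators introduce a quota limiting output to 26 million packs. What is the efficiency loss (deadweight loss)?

Competitive equilibrium: 101 − 0.6Q = 57 + 0.7Q → Q* = 33.8462, P* = 80.6923.
At Q = 26: demand price = 101 − 0.6·26 = 85.4; supply price = 57 + 0.7·26 = 75.2.
ΔQ = 33.8462 − 26 = 7.8462; wedge = 85.4 − 75.2 = 10.2.
Welfare loss = ½ × 7.8462 × 10.2 = $40.02 million.

$40.02 million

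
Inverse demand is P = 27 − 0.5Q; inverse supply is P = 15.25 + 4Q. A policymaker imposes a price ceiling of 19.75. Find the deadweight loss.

Competitive equilibrium: 27 − 0.5Q = 15.25 + 4Q → Q* = 2.6111, P* = 25.6944.
At the ceiling P = 19.75, quantity supplied = (19.75 − 15.25)/4 = 1.125.
Willingness to pay at Q' = 1.125: 27 − 0.5·1.125 = 26.4375.
ΔQ = 2.6111 − 1.125 = 1.4861; wedge = 26.4375 − 19.75 = 6.6875.
The triangle = ½ × 1.4861 × 6.6875 = 4.97.

4.97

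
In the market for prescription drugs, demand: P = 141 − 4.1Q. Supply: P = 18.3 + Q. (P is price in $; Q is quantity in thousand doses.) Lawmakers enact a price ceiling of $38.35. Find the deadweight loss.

Competitive equilibrium: 141 − 4.1Q = 18.3 + Q → Q* = 24.0588, P* = 42.3588.
At the ceiling P = 38.35, quantity supplied = (38.35 − 18.3)/1 = 20.05.
Willingness to pay at Q' = 20.05: 141 − 4.1·20.05 = 58.795.
ΔQ = 24.0588 − 20.05 = 4.0088; wedge = 58.795 − 38.35 = 20.445.
DWL = ½ × 4.0088 × 20.445 = $40.98 thousand.

$40.98 thousand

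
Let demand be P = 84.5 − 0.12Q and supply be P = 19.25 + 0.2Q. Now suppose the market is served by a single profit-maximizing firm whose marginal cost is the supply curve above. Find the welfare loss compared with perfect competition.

494.81

Competitive equilibrium: 84.5 − 0.12Q = 19.25 + 0.2Q → Q* = 203.9063, P* = 60.0313.
Marginal revenue: MR = 84.5 − 0.24Q. Set MR = MC: 84.5 − 0.24Q = 19.25 + 0.2Q → Q_m = 148.2955.
Price P_m = 84.5 − 0.12·148.2955 = 66.7045; MC(Q_m) = 19.25 + 0.2·148.2955 = 48.9091.
Competitive Q* = 203.9063, so ΔQ = 55.6108; wedge = 66.7045 − 48.9091 = 17.7954.
Deadweight loss = ½ × 55.6108 × 17.7954 = 494.81.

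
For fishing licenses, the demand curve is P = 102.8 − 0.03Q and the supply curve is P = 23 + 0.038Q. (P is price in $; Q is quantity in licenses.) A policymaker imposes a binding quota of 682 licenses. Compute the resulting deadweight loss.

$8214.44

Competitive equilibrium: 102.8 − 0.03Q = 23 + 0.038Q → Q* = 1173.5294, P* = 67.5941.
At Q = 682: demand price = 102.8 − 0.03·682 = 82.34; supply price = 23 + 0.038·682 = 48.916.
ΔQ = 1173.5294 − 682 = 491.5294; wedge = 82.34 − 48.916 = 33.424.
DWL = ½ × 491.5294 × 33.424 = $8214.44.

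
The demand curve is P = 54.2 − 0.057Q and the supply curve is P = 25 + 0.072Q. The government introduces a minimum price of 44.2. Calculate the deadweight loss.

167.23

Competitive equilibrium: 54.2 − 0.057Q = 25 + 0.072Q → Q* = 226.35659, P* = 41.29767.
At the floor P = 44.2, quantity demanded = (54.2 − 44.2)/0.057 = 175.4386.
Sellers' marginal cost at Q' = 175.4386: 25 + 0.072·175.4386 = 37.63158.
ΔQ = 226.35659 − 175.4386 = 50.91799; wedge = 44.2 − 37.63158 = 6.56842.
Welfare loss = ½ × 50.91799 × 6.56842 = 167.23.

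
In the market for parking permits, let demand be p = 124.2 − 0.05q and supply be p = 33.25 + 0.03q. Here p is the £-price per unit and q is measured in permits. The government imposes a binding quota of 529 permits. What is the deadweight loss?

Competitive equilibrium: 124.2 − 0.05q = 33.25 + 0.03q → q* = 1136.875, p* = 67.3563.
At q = 529: demand price = 124.2 − 0.05·529 = 97.75; supply price = 33.25 + 0.03·529 = 49.12.
Δq = 1136.875 − 529 = 607.875; wedge = 97.75 − 49.12 = 48.63.
The triangle = ½ × 607.875 × 48.63 = £14780.48.

£14780.48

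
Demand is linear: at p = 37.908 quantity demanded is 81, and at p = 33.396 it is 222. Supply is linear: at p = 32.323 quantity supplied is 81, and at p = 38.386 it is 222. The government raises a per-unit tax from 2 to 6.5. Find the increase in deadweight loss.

255

Demand slope = (33.396 − 37.908)/(222 − 81) = −0.032, so p = 40.5 − 0.032q.
Supply slope = (38.386 − 32.323)/(222 − 81) = 0.043, so p = 28.84 + 0.043q.
Competitive equilibrium: 40.5 − 0.032q = 28.84 + 0.043q → q* = 155.4667, p* = 35.5251.
For a per-unit tax t: Δq = t/0.075, so DWL = ½·t·(t/0.075) = t²/0.15.
At t = 2: DWL = 26.667. At t = 6.5: DWL = 281.667.
Increase = 281.667 − 26.667 = 255.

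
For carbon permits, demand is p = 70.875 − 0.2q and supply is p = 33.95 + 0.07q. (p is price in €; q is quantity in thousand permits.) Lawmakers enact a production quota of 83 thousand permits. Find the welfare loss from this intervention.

€390.16 thousand

Competitive equilibrium: 70.875 − 0.2q = 33.95 + 0.07q → q* = 136.7593, p* = 43.5231.
At q = 83: demand price = 70.875 − 0.2·83 = 54.275; supply price = 33.95 + 0.07·83 = 39.76.
Δq = 136.7593 − 83 = 53.7593; wedge = 54.275 − 39.76 = 14.515.
DWL = ½ × 53.7593 × 14.515 = €390.16 thousand.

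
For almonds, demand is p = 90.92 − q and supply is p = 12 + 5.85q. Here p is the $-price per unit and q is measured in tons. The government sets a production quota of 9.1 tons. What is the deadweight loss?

Competitive equilibrium: 90.92 − q = 12 + 5.85q → q* = 11.5212, p* = 79.3988.
At q = 9.1: demand price = 90.92 − 1·9.1 = 81.82; supply price = 12 + 5.85·9.1 = 65.235.
Δq = 11.5212 − 9.1 = 2.4212; wedge = 81.82 − 65.235 = 16.585.
DWL = ½ × 2.4212 × 16.585 = $20.08.

$20.08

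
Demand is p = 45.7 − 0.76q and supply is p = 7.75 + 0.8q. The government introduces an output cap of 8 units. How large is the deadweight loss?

207.92

Competitive equilibrium: 45.7 − 0.76q = 7.75 + 0.8q → q* = 24.3269, p* = 27.2115.
At q = 8: demand price = 45.7 − 0.76·8 = 39.62; supply price = 7.75 + 0.8·8 = 14.15.
Δq = 24.3269 − 8 = 16.3269; wedge = 39.62 − 14.15 = 25.47.
Welfare loss = ½ × 16.3269 × 25.47 = 207.92.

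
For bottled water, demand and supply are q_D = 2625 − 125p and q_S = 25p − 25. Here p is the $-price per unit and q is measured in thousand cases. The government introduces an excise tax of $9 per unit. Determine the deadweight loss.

$843.75 thousand

In inverse form: demand p = 21 − 0.008q, supply p = 1 + 0.04q.
Competitive equilibrium: 21 − 0.008q = 1 + 0.04q → q* = 416.6667, p* = 17.6667.
With the tax, the buyer price exceeds the seller price by 9: (21 − 0.008q) − (1 + 0.04q) = 9 → q' = 229.1667.
Δq = 416.6667 − 229.1667 = 187.5; the wedge equals the tax, 9.
DWL = ½ × 187.5 × 9 = $843.75 thousand.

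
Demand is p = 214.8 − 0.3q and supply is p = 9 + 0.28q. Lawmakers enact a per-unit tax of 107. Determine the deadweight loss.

9869.83

Competitive equilibrium: 214.8 − 0.3q = 9 + 0.28q → q* = 354.8276, p* = 108.3517.
With the tax, the buyer price exceeds the seller price by 107: (214.8 − 0.3q) − (9 + 0.28q) = 107 → q' = 170.3448.
Δq = 354.8276 − 170.3448 = 184.4828; the wedge equals the tax, 107.
Deadweight loss = ½ × 184.4828 × 107 = 9869.83.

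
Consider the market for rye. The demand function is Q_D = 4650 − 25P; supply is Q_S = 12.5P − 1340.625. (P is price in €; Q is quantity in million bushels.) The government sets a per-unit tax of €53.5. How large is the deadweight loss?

In inverse form: demand P = 186 − 0.04Q, supply P = 107.25 + 0.08Q.
Competitive equilibrium: 186 − 0.04Q = 107.25 + 0.08Q → Q* = 656.25, P* = 159.75.
With the tax, the buyer price exceeds the seller price by 53.5: (186 − 0.04Q) − (107.25 + 0.08Q) = 53.5 → Q' = 210.4167.
ΔQ = 656.25 − 210.4167 = 445.8333; the wedge equals the tax, 53.5.
Deadweight loss = ½ × 445.8333 × 53.5 = €11926.04 million.

€11926.04 million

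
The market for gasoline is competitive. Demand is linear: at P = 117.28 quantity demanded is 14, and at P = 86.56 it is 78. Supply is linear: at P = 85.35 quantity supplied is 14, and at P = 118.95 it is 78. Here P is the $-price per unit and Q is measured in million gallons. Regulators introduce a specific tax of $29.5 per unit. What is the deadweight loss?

$432.96 million

Demand slope = (86.56 − 117.28)/(78 − 14) = −0.48, so P = 124 − 0.48Q.
Supply slope = (118.95 − 85.35)/(78 − 14) = 0.525, so P = 78 + 0.525Q.
Competitive equilibrium: 124 − 0.48Q = 78 + 0.525Q → Q* = 45.7711, P* = 102.0299.
With the tax, the buyer price exceeds the seller price by 29.5: (124 − 0.48Q) − (78 + 0.525Q) = 29.5 → Q' = 16.4179.
ΔQ = 45.7711 − 16.4179 = 29.3532; the wedge equals the tax, 29.5.
Welfare loss = ½ × 29.3532 × 29.5 = $432.96 million.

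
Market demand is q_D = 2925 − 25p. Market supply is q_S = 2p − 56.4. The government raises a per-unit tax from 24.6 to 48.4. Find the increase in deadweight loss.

In inverse form: demand p = 117 − 0.04q, supply p = 28.2 + 0.5q.
Competitive equilibrium: 117 − 0.04q = 28.2 + 0.5q → q* = 164.4444, p* = 110.4222.
For a per-unit tax t: Δq = t/0.54, so DWL = ½·t·(t/0.54) = t²/1.08.
At t = 24.6: DWL = 560.333. At t = 48.4: DWL = 2169.037.
Increase = 2169.037 − 560.333 = 1608.70.

1608.70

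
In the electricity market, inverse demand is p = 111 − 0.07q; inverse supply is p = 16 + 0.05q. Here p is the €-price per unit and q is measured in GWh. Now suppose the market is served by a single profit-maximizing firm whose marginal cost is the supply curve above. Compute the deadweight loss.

Competitive equilibrium: 111 − 0.07q = 16 + 0.05q → q* = 791.6667, p* = 55.5833.
Marginal revenue: MR = 111 − 0.14q. Set MR = MC: 111 − 0.14q = 16 + 0.05q → q_m = 500.
Price p_m = 111 − 0.07·500 = 76; MC(q_m) = 16 + 0.05·500 = 41.
Competitive q* = 791.6667, so Δq = 291.6667; wedge = 76 − 41 = 35.
Deadweight loss = ½ × 291.6667 × 35 = €5104.17.

€5104.17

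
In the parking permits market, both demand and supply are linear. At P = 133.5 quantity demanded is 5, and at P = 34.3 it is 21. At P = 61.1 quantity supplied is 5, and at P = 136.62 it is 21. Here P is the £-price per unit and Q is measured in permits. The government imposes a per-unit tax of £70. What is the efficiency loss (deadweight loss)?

£224.36

Demand slope = (34.3 − 133.5)/(21 − 5) = −6.2, so P = 164.5 − 6.2Q.
Supply slope = (136.62 − 61.1)/(21 − 5) = 4.72, so P = 37.5 + 4.72Q.
Competitive equilibrium: 164.5 − 6.2Q = 37.5 + 4.72Q → Q* = 11.63, P* = 92.3938.
With the tax, the buyer price exceeds the seller price by 70: (164.5 − 6.2Q) − (37.5 + 4.72Q) = 70 → Q' = 5.2198.
ΔQ = 11.63 − 5.2198 = 6.4102; the wedge equals the tax, 70.
Deadweight loss = ½ × 6.4102 × 70 = £224.36.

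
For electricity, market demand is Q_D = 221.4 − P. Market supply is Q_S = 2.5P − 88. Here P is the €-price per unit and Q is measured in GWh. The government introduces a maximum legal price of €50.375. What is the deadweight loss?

In inverse form: demand P = 221.4 − Q, supply P = 35.2 + 0.4Q.
Competitive equilibrium: 221.4 − Q = 35.2 + 0.4Q → Q* = 133, P* = 88.4.
At the ceiling P = 50.375, quantity supplied = (50.375 − 35.2)/0.4 = 37.9375.
Willingness to pay at Q' = 37.9375: 221.4 − 1·37.9375 = 183.4625.
ΔQ = 133 − 37.9375 = 95.0625; wedge = 183.4625 − 50.375 = 133.0875.
The triangle = ½ × 95.0625 × 133.0875 = €6325.82.

€6325.82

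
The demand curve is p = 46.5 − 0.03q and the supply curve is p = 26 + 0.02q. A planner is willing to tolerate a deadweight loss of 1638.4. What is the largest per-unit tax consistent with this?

Competitive equilibrium: 46.5 − 0.03q = 26 + 0.02q → q* = 410, p* = 34.2.
A tax t gives Δq = t/0.05 and wedge t, so DWL = t²/0.1.
t²/0.1 = 1638.4 → t² = 163.84 → t = 12.8.

12.8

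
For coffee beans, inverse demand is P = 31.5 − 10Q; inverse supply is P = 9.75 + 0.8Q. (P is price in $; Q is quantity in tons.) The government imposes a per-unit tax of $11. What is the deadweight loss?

$5.60

Competitive equilibrium: 31.5 − 10Q = 9.75 + 0.8Q → Q* = 2.0139, P* = 11.3611.
With the tax, the buyer price exceeds the seller price by 11: (31.5 − 10Q) − (9.75 + 0.8Q) = 11 → Q' = 0.9954.
ΔQ = 2.0139 − 0.9954 = 1.0185; the wedge equals the tax, 11.
Welfare loss = ½ × 1.0185 × 11 = $5.60.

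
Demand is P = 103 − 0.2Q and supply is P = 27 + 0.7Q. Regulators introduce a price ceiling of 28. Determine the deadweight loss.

3101.24

Competitive equilibrium: 103 − 0.2Q = 27 + 0.7Q → Q* = 84.44444, P* = 86.11111.
At the ceiling P = 28, quantity supplied = (28 − 27)/0.7 = 1.42857.
Willingness to pay at Q' = 1.42857: 103 − 0.2·1.42857 = 102.71429.
ΔQ = 84.44444 − 1.42857 = 83.01587; wedge = 102.71429 − 28 = 74.71429.
Welfare loss = ½ × 83.01587 × 74.71429 = 3101.24.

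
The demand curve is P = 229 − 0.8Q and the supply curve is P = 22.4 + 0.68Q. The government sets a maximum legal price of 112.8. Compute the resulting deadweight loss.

32.76

Competitive equilibrium: 229 − 0.8Q = 22.4 + 0.68Q → Q* = 139.5946, P* = 117.3243.
At the ceiling P = 112.8, quantity supplied = (112.8 − 22.4)/0.68 = 132.9412.
Willingness to pay at Q' = 132.9412: 229 − 0.8·132.9412 = 122.647.
ΔQ = 139.5946 − 132.9412 = 6.6534; wedge = 122.647 − 112.8 = 9.847.
DWL = ½ × 6.6534 × 9.847 = 32.76.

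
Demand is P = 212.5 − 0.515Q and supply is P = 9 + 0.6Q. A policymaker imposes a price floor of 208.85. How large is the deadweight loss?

Competitive equilibrium: 212.5 − 0.515Q = 9 + 0.6Q → Q* = 182.5112, P* = 118.5067.
At the floor P = 208.85, quantity demanded = (212.5 − 208.85)/0.515 = 7.0874.
Sellers' marginal cost at Q' = 7.0874: 9 + 0.6·7.0874 = 13.2524.
ΔQ = 182.5112 − 7.0874 = 175.4238; wedge = 208.85 − 13.2524 = 195.5976.
The triangle = ½ × 175.4238 × 195.5976 = 17156.24.

17156.24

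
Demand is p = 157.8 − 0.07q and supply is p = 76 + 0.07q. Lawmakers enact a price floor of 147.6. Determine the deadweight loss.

13464.14

Competitive equilibrium: 157.8 − 0.07q = 76 + 0.07q → q* = 584.2857, p* = 116.9.
At the floor p = 147.6, quantity demanded = (157.8 − 147.6)/0.07 = 145.7143.
Sellers' marginal cost at q' = 145.7143: 76 + 0.07·145.7143 = 86.2.
Δq = 584.2857 − 145.7143 = 438.5714; wedge = 147.6 − 86.2 = 61.4.
DWL = ½ × 438.5714 × 61.4 = 13464.14.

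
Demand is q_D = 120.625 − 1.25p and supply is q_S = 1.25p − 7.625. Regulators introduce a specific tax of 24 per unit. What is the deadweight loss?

180

In inverse form: demand p = 96.5 − 0.8q, supply p = 6.1 + 0.8q.
Competitive equilibrium: 96.5 − 0.8q = 6.1 + 0.8q → q* = 56.5, p* = 51.3.
With the tax, the buyer price exceeds the seller price by 24: (96.5 − 0.8q) − (6.1 + 0.8q) = 24 → q' = 41.5.
Δq = 56.5 − 41.5 = 15; the wedge equals the tax, 24.
Deadweight loss = ½ × 15 × 24 = 180.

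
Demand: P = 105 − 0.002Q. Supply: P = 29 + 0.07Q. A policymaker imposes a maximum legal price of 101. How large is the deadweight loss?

Competitive equilibrium: 105 − 0.002Q = 29 + 0.07Q → Q* = 1055.5556, P* = 102.8889.
At the ceiling P = 101, quantity supplied = (101 − 29)/0.07 = 1028.5714.
Willingness to pay at Q' = 1028.5714: 105 − 0.002·1028.5714 = 102.9429.
ΔQ = 1055.5556 − 1028.5714 = 26.9842; wedge = 102.9429 − 101 = 1.9429.
DWL = ½ × 26.9842 × 1.9429 = 26.21.

26.21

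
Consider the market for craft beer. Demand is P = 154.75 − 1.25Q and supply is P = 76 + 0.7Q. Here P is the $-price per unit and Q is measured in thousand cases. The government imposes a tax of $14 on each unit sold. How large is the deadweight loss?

$50.26 thousand

Competitive equilibrium: 154.75 − 1.25Q = 76 + 0.7Q → Q* = 40.3846, P* = 104.2692.
With the tax, the buyer price exceeds the seller price by 14: (154.75 − 1.25Q) − (76 + 0.7Q) = 14 → Q' = 33.2051.
ΔQ = 40.3846 − 33.2051 = 7.1795; the wedge equals the tax, 14.
DWL = ½ × 7.1795 × 14 = $50.26 thousand.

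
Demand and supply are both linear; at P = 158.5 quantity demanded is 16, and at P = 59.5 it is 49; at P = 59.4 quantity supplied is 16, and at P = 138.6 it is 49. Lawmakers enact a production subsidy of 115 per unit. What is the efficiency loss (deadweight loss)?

Demand slope = (59.5 − 158.5)/(49 − 16) = −3, so P = 206.5 − 3Q.
Supply slope = (138.6 − 59.4)/(49 − 16) = 2.4, so P = 21 + 2.4Q.
Competitive equilibrium: 206.5 − 3Q = 21 + 2.4Q → Q* = 34.35185, P* = 103.44444.
The subsidy lowers effective supply by 115: P = 2.4Q − 94.
New quantity: 206.5 − 3Q = 2.4Q − 94 → Q' = 55.64815.
Overproduction ΔQ = 55.64815 − 34.35185 = 21.2963; wedge = subsidy = 115.
Welfare loss = ½ × 21.2963 × 115 = 1224.54.

1224.54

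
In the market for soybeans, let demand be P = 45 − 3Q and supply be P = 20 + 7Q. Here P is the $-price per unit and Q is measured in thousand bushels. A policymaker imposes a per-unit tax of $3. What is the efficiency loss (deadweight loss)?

$0.45 thousand

Competitive equilibrium: 45 − 3Q = 20 + 7Q → Q* = 2.5, P* = 37.5.
With the tax, the buyer price exceeds the seller price by 3: (45 − 3Q) − (20 + 7Q) = 3 → Q' = 2.2.
ΔQ = 2.5 − 2.2 = 0.3; the wedge equals the tax, 3.
Welfare loss = ½ × 0.3 × 3 = $0.45 thousand.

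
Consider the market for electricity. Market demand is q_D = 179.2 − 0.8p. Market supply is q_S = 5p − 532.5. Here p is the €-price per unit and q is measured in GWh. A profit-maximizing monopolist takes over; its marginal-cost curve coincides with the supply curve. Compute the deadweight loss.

€1020.40

In inverse form: demand p = 224 − 1.25q, supply p = 106.5 + 0.2q.
Competitive equilibrium: 224 − 1.25q = 106.5 + 0.2q → q* = 81.0345, p* = 122.7069.
Marginal revenue: MR = 224 − 2.5q. Set MR = MC: 224 − 2.5q = 106.5 + 0.2q → q_m = 43.5185.
Price p_m = 224 − 1.25·43.5185 = 169.6019; MC(q_m) = 106.5 + 0.2·43.5185 = 115.2037.
Competitive q* = 81.0345, so Δq = 37.516; wedge = 169.6019 − 115.2037 = 54.3982.
The triangle = ½ × 37.516 × 54.3982 = €1020.40.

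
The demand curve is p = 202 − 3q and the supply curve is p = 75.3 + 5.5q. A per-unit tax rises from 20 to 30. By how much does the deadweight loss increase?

Competitive equilibrium: 202 − 3q = 75.3 + 5.5q → q* = 14.9059, p* = 157.2824.
For a per-unit tax t: Δq = t/8.5, so DWL = ½·t·(t/8.5) = t²/17.
At t = 20: DWL = 23.529. At t = 30: DWL = 52.941.
Increase = 52.941 − 23.529 = 29.41.

29.41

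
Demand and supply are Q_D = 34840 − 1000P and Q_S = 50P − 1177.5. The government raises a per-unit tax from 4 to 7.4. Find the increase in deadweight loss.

922.86

In inverse form: demand P = 34.84 − 0.001Q, supply P = 23.55 + 0.02Q.
Competitive equilibrium: 34.84 − 0.001Q = 23.55 + 0.02Q → Q* = 537.619, P* = 34.3024.
For a per-unit tax t: ΔQ = t/0.021, so DWL = ½·t·(t/0.021) = t²/0.042.
At t = 4: DWL = 380.952. At t = 7.4: DWL = 1303.81.
Increase = 1303.81 − 380.952 = 922.86.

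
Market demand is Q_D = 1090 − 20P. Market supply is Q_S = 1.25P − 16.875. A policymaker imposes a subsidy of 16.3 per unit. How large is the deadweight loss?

156.29

In inverse form: demand P = 54.5 − 0.05Q, supply P = 13.5 + 0.8Q.
Competitive equilibrium: 54.5 − 0.05Q = 13.5 + 0.8Q → Q* = 48.2353, P* = 52.0882.
The subsidy lowers effective supply by 16.3: P = 0.8Q − 2.8.
New quantity: 54.5 − 0.05Q = 0.8Q − 2.8 → Q' = 67.4118.
Overproduction ΔQ = 67.4118 − 48.2353 = 19.1765; wedge = subsidy = 16.3.
DWL = ½ × 19.1765 × 16.3 = 156.29.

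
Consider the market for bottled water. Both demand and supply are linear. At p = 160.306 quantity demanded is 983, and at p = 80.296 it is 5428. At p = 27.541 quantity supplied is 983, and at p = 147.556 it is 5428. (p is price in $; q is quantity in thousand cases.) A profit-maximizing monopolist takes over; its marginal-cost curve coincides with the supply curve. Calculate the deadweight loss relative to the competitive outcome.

Demand slope = (80.296 − 160.306)/(5428 − 983) = −0.018, so p = 178 − 0.018q.
Supply slope = (147.556 − 27.541)/(5428 − 983) = 0.027, so p = 1 + 0.027q.
Competitive equilibrium: 178 − 0.018q = 1 + 0.027q → q* = 3933.33333, p* = 107.2.
Marginal revenue: MR = 178 − 0.036q. Set MR = MC: 178 − 0.036q = 1 + 0.027q → q_m = 2809.52381.
Price p_m = 178 − 0.018·2809.52381 = 127.42857; MC(q_m) = 1 + 0.027·2809.52381 = 76.85714.
Competitive q* = 3933.33333, so Δq = 1123.80952; wedge = 127.42857 − 76.85714 = 50.57143.
The triangle = ½ × 1123.80952 × 50.57143 = $28416.33 thousand.

$28416.33 thousand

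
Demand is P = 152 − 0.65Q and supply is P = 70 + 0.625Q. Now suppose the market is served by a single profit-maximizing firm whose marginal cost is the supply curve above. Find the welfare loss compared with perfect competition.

300.64

Competitive equilibrium: 152 − 0.65Q = 70 + 0.625Q → Q* = 64.3137, P* = 110.1961.
Marginal revenue: MR = 152 − 1.3Q. Set MR = MC: 152 − 1.3Q = 70 + 0.625Q → Q_m = 42.5974.
Price P_m = 152 − 0.65·42.5974 = 124.3117; MC(Q_m) = 70 + 0.625·42.5974 = 96.6234.
Competitive Q* = 64.3137, so ΔQ = 21.7163; wedge = 124.3117 − 96.6234 = 27.6883.
Welfare loss = ½ × 21.7163 × 27.6883 = 300.64.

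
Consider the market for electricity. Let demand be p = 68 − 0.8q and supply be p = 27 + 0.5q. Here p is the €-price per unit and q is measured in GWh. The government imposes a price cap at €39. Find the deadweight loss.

Competitive equilibrium: 68 − 0.8q = 27 + 0.5q → q* = 31.5385, p* = 42.7692.
At the ceiling p = 39, quantity supplied = (39 − 27)/0.5 = 24.
Willingness to pay at q' = 24: 68 − 0.8·24 = 48.8.
Δq = 31.5385 − 24 = 7.5385; wedge = 48.8 − 39 = 9.8.
DWL = ½ × 7.5385 × 9.8 = €36.94.

€36.94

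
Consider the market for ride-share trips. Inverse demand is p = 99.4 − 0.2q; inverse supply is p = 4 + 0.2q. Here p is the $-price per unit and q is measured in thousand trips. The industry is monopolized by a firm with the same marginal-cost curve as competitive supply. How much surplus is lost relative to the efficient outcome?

$1264.05 thousand

Competitive equilibrium: 99.4 − 0.2q = 4 + 0.2q → q* = 238.5, p* = 51.7.
Marginal revenue: MR = 99.4 − 0.4q. Set MR = MC: 99.4 − 0.4q = 4 + 0.2q → q_m = 159.
Price p_m = 99.4 − 0.2·159 = 67.6; MC(q_m) = 4 + 0.2·159 = 35.8.
Competitive q* = 238.5, so Δq = 79.5; wedge = 67.6 − 35.8 = 31.8.
Deadweight loss = ½ × 79.5 × 31.8 = $1264.05 thousand.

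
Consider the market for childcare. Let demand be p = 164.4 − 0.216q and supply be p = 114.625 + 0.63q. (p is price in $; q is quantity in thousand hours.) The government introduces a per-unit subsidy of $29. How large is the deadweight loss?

$497.04 thousand

Competitive equilibrium: 164.4 − 0.216q = 114.625 + 0.63q → q* = 58.8357, p* = 151.69149.
The subsidy lowers effective supply by 29: p = 85.625 + 0.63q.
New quantity: 164.4 − 0.216q = 85.625 + 0.63q → q' = 93.11466.
Overproduction Δq = 93.11466 − 58.8357 = 34.27896; wedge = subsidy = 29.
Welfare loss = ½ × 34.27896 × 29 = $497.04 thousand.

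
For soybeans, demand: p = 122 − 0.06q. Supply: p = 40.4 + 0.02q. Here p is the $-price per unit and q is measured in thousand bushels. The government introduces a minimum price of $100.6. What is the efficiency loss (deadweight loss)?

Competitive equilibrium: 122 − 0.06q = 40.4 + 0.02q → q* = 1020, p* = 60.8.
At the floor p = 100.6, quantity demanded = (122 − 100.6)/0.06 = 356.666667.
Sellers' marginal cost at q' = 356.666667: 40.4 + 0.02·356.666667 = 47.533333.
Δq = 1020 − 356.666667 = 663.333333; wedge = 100.6 − 47.533333 = 53.066667.
DWL = ½ × 663.333333 × 53.066667 = $17600.44 thousand.

$17600.44 thousand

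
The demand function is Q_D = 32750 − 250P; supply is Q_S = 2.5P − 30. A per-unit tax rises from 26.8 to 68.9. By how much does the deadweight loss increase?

4986.35

In inverse form: demand P = 131 − 0.004Q, supply P = 12 + 0.4Q.
Competitive equilibrium: 131 − 0.004Q = 12 + 0.4Q → Q* = 294.5545, P* = 129.8218.
For a per-unit tax t: ΔQ = t/0.404, so DWL = ½·t·(t/0.404) = t²/0.808.
At t = 26.8: DWL = 888.911. At t = 68.9: DWL = 5875.26.
Increase = 5875.26 − 888.911 = 4986.35.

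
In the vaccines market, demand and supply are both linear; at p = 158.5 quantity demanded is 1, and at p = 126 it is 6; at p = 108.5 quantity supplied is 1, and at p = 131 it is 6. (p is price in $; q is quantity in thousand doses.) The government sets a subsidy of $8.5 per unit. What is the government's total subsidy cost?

$53.70 thousand

Demand slope = (126 − 158.5)/(6 − 1) = −6.5, so p = 165 − 6.5q.
Supply slope = (131 − 108.5)/(6 − 1) = 4.5, so p = 104 + 4.5q.
Competitive equilibrium: 165 − 6.5q = 104 + 4.5q → q* = 5.5455, p* = 128.9545.
The subsidy lowers effective supply by 8.5: p = 95.5 + 4.5q.
New quantity: 165 − 6.5q = 95.5 + 4.5q → q' = 6.3182.
Total subsidy cost = 8.5 × 6.3182 = $53.70 thousand.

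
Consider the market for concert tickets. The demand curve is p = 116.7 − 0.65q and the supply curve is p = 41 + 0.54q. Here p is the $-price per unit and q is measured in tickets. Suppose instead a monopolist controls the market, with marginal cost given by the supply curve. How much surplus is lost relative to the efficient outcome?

$300.47

Competitive equilibrium: 116.7 − 0.65q = 41 + 0.54q → q* = 63.6134, p* = 75.3513.
Marginal revenue: MR = 116.7 − 1.3q. Set MR = MC: 116.7 − 1.3q = 41 + 0.54q → q_m = 41.1413.
Price p_m = 116.7 − 0.65·41.1413 = 89.9582; MC(q_m) = 41 + 0.54·41.1413 = 63.2163.
Competitive q* = 63.6134, so Δq = 22.4721; wedge = 89.9582 − 63.2163 = 26.7419.
The triangle = ½ × 22.4721 × 26.7419 = $300.47.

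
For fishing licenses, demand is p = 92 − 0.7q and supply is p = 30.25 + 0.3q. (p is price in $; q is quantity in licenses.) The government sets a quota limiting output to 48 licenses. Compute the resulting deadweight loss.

$94.53

Competitive equilibrium: 92 − 0.7q = 30.25 + 0.3q → q* = 61.75, p* = 48.775.
At q = 48: demand price = 92 − 0.7·48 = 58.4; supply price = 30.25 + 0.3·48 = 44.65.
Δq = 61.75 − 48 = 13.75; wedge = 58.4 − 44.65 = 13.75.
Welfare loss = ½ × 13.75 × 13.75 = $94.53.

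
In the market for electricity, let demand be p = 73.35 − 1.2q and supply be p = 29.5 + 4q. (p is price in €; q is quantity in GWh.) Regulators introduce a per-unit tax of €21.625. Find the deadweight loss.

€44.97

Competitive equilibrium: 73.35 − 1.2q = 29.5 + 4q → q* = 8.4327, p* = 63.2308.
With the tax, the buyer price exceeds the seller price by 21.625: (73.35 − 1.2q) − (29.5 + 4q) = 21.625 → q' = 4.274.
Δq = 8.4327 − 4.274 = 4.1587; the wedge equals the tax, 21.625.
The triangle = ½ × 4.1587 × 21.625 = €44.97.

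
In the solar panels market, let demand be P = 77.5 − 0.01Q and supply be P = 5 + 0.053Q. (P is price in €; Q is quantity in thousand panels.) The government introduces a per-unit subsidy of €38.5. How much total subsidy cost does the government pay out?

Competitive equilibrium: 77.5 − 0.01Q = 5 + 0.053Q → Q* = 1150.7937, P* = 65.9921.
The subsidy lowers effective supply by 38.5: P = 0.053Q − 33.5.
New quantity: 77.5 − 0.01Q = 0.053Q − 33.5 → Q' = 1761.9048.
Total subsidy cost = 38.5 × 1761.9048 = €67833.33 thousand.

€67833.33 thousand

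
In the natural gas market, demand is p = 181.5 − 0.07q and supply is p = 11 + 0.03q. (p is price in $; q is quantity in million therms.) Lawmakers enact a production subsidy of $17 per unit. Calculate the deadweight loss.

Competitive equilibrium: 181.5 − 0.07q = 11 + 0.03q → q* = 1705, p* = 62.15.
The subsidy lowers effective supply by 17: p = 0.03q − 6.
New quantity: 181.5 − 0.07q = 0.03q − 6 → q' = 1875.
Overproduction Δq = 1875 − 1705 = 170; wedge = subsidy = 17.
DWL = ½ × 170 × 17 = $1445 million.

$1445 million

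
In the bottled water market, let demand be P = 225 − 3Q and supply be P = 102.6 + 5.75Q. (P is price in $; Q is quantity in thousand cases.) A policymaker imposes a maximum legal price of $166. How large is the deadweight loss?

$38.40 thousand

Competitive equilibrium: 225 − 3Q = 102.6 + 5.75Q → Q* = 13.9886, P* = 183.0343.
At the ceiling P = 166, quantity supplied = (166 − 102.6)/5.75 = 11.0261.
Willingness to pay at Q' = 11.0261: 225 − 3·11.0261 = 191.9217.
ΔQ = 13.9886 − 11.0261 = 2.9625; wedge = 191.9217 − 166 = 25.9217.
Deadweight loss = ½ × 2.9625 × 25.9217 = $38.40 thousand.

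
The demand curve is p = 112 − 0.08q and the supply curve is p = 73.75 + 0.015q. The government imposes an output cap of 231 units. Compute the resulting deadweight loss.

Competitive equilibrium: 112 − 0.08q = 73.75 + 0.015q → q* = 402.6316, p* = 79.7895.
At q = 231: demand price = 112 − 0.08·231 = 93.52; supply price = 73.75 + 0.015·231 = 77.215.
Δq = 402.6316 − 231 = 171.6316; wedge = 93.52 − 77.215 = 16.305.
The triangle = ½ × 171.6316 × 16.305 = 1399.23.

1399.23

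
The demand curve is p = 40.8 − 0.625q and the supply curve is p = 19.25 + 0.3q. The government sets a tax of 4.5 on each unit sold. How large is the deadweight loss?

10.95

Competitive equilibrium: 40.8 − 0.625q = 19.25 + 0.3q → q* = 23.2973, p* = 26.2392.
With the tax, the buyer price exceeds the seller price by 4.5: (40.8 − 0.625q) − (19.25 + 0.3q) = 4.5 → q' = 18.4324.
Δq = 23.2973 − 18.4324 = 4.8649; the wedge equals the tax, 4.5.
Deadweight loss = ½ × 4.8649 × 4.5 = 10.95.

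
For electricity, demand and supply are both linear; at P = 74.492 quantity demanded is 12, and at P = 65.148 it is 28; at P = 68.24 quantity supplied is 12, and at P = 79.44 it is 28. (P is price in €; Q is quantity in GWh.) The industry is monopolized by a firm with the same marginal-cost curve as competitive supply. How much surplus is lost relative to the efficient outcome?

Demand slope = (65.148 − 74.492)/(28 − 12) = −0.584, so P = 81.5 − 0.584Q.
Supply slope = (79.44 − 68.24)/(28 − 12) = 0.7, so P = 59.84 + 0.7Q.
Competitive equilibrium: 81.5 − 0.584Q = 59.84 + 0.7Q → Q* = 16.8692, P* = 71.6484.
Marginal revenue: MR = 81.5 − 1.168Q. Set MR = MC: 81.5 − 1.168Q = 59.84 + 0.7Q → Q_m = 11.5953.
Price P_m = 81.5 − 0.584·11.5953 = 74.7283; MC(Q_m) = 59.84 + 0.7·11.5953 = 67.9567.
Competitive Q* = 16.8692, so ΔQ = 5.2739; wedge = 74.7283 − 67.9567 = 6.7716.
Deadweight loss = ½ × 5.2739 × 6.7716 = €17.86.

€17.86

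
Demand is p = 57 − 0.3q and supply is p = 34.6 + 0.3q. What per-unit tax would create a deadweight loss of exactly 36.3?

Competitive equilibrium: 57 − 0.3q = 34.6 + 0.3q → q* = 37.3333, p* = 45.8.
A tax t gives Δq = t/0.6 and wedge t, so DWL = t²/1.2.
t²/1.2 = 36.3 → t² = 43.56 → t = 6.6.

6.6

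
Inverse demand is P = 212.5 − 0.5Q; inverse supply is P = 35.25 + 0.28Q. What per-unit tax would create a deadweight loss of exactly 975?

Competitive equilibrium: 212.5 − 0.5Q = 35.25 + 0.28Q → Q* = 227.2436, P* = 98.8782.
A tax t gives ΔQ = t/0.78 and wedge t, so DWL = t²/1.56.
t²/1.56 = 975 → t² = 1521 → t = 39.

39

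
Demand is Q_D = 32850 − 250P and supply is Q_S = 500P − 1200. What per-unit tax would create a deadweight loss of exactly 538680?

80.4

In inverse form: demand P = 131.4 − 0.004Q, supply P = 2.4 + 0.002Q.
Competitive equilibrium: 131.4 − 0.004Q = 2.4 + 0.002Q → Q* = 21500, P* = 45.4.
A tax t gives ΔQ = t/0.006 and wedge t, so DWL = t²/0.012.
t²/0.012 = 538680 → t² = 6464.16 → t = 80.4.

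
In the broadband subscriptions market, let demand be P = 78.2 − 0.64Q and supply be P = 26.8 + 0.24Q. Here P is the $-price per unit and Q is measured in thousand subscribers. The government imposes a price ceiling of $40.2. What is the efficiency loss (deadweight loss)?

$2.92 thousand

Competitive equilibrium: 78.2 − 0.64Q = 26.8 + 0.24Q → Q* = 58.4091, P* = 40.8182.
At the ceiling P = 40.2, quantity supplied = (40.2 − 26.8)/0.24 = 55.8333.
Willingness to pay at Q' = 55.8333: 78.2 − 0.64·55.8333 = 42.4667.
ΔQ = 58.4091 − 55.8333 = 2.5758; wedge = 42.4667 − 40.2 = 2.2667.
The triangle = ½ × 2.5758 × 2.2667 = $2.92 thousand.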